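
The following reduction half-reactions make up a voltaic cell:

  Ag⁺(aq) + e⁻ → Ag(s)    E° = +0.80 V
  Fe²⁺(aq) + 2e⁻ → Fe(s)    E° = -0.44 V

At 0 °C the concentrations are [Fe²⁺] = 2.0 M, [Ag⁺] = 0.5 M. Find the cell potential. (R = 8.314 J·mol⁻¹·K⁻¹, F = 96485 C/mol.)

1.22 V

The Ag⁺/Ag couple has the higher reduction potential and acts as the cathode, so E°_cell = +0.80 − (-0.44) = 1.24 V.
Balancing electrons gives n = 2; the reaction quotient is Q = [Fe²⁺]/[Ag⁺]^2 = 8.00.
E = E° − (RT/nF) ln Q = 1.24 − (8.314×273)/(2×96485) × (2.079) = 1.240 − 0.024 = 1.216 V.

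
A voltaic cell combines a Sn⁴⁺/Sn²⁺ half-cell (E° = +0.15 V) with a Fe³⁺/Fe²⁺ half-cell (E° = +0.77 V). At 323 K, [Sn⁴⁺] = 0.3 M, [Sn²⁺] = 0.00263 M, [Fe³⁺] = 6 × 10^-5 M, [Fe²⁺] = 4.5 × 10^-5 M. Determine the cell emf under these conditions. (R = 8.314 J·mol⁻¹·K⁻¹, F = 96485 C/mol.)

The Fe³⁺/Fe²⁺ couple has the higher reduction potential and acts as the cathode, so E°_cell = +0.77 − (+0.15) = 0.62 V.
Balancing electrons gives n = 2; the reaction quotient is Q = [Sn⁴⁺]·[Fe²⁺]^2/([Sn²⁺]·[Fe³⁺]^2) = 64.2.
E = E° − (RT/nF) ln Q = 0.62 − (8.314×323)/(2×96485) × (4.161) = 0.620 − 0.058 = 0.562 V.

0.562 V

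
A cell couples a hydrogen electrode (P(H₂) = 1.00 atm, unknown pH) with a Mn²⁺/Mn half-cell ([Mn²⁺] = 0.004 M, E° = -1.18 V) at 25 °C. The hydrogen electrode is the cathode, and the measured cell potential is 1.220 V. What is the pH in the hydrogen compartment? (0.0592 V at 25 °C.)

pH = 0.52

E°_cell = 1.18 V and n = 2.
log Q = n(E° − E)/0.0592 = 2×(1.18 − 1.220)/0.0592 = -1.351.
With Q = [Mn²⁺]·P(H₂) / [H⁺]^2, solving for [H⁺] gives log[H⁺] = -0.523, so pH = 0.52.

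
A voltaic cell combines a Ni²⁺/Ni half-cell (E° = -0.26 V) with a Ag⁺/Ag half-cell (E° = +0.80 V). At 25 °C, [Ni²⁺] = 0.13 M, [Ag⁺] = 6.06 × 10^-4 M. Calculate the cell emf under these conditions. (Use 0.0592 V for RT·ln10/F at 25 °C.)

0.896 V

The Ag⁺/Ag couple has the higher reduction potential and acts as the cathode, so E°_cell = +0.80 − (-0.26) = 1.06 V.
Balancing electrons gives n = 2; the reaction quotient is Q = [Ni²⁺]/[Ag⁺]^2 = 3.54 × 10^5.
At 25 °C, E = E° − (0.0592/n) log Q = 1.06 − (0.0592/2)(5.549) = 1.060 − 0.164 = 0.896 V.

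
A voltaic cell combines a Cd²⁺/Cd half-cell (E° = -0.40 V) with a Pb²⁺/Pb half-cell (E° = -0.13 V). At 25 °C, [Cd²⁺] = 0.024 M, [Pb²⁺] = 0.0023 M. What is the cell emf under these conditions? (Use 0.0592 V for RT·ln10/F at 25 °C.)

0.240 V

The Pb²⁺/Pb couple has the higher reduction potential and acts as the cathode, so E°_cell = -0.13 − (-0.40) = 0.27 V.
Balancing electrons gives n = 2; the reaction quotient is Q = [Cd²⁺]/[Pb²⁺] = 10.4.
At 25 °C, E = E° − (0.0592/n) log Q = 0.27 − (0.0592/2)(1.018) = 0.270 − 0.030 = 0.240 V.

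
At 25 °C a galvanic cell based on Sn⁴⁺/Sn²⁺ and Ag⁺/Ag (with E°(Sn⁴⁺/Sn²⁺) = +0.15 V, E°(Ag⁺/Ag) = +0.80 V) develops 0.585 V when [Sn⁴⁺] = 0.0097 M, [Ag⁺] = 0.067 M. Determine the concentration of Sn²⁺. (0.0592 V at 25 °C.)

From the Nernst equation, log Q = n(E° − E)/0.0592 = 2(0.65 − 0.585)/0.0592 = 2.196, so Q = 157.
With Q = [Sn⁴⁺]/([Sn²⁺]·[Ag⁺]^2) and the known concentrations, [Sn²⁺] in the denominator gives [Sn²⁺] = 0.014 M.

0.014 M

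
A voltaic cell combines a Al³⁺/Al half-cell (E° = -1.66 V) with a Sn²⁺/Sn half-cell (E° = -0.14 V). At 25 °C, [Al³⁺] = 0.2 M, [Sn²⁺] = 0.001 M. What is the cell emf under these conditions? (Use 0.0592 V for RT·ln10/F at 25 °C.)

The Sn²⁺/Sn couple has the higher reduction potential and acts as the cathode, so E°_cell = -0.14 − (-1.66) = 1.52 V.
Balancing electrons gives n = 6; the reaction quotient is Q = [Al³⁺]^2/[Sn²⁺]^3 = 4 × 10^7.
At 25 °C, E = E° − (0.0592/n) log Q = 1.52 − (0.0592/6)(7.602) = 1.520 − 0.075 = 1.445 V.

1.44 V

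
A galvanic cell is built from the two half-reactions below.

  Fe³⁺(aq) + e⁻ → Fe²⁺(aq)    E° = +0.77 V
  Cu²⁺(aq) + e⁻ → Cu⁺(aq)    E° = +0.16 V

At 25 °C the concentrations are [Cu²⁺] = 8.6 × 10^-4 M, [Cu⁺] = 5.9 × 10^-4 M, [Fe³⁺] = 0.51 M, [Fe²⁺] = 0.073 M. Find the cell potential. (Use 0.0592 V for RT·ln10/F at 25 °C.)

The Fe³⁺/Fe²⁺ couple has the higher reduction potential and acts as the cathode, so E°_cell = +0.77 − (+0.16) = 0.61 V.
Balancing electrons gives n = 1; the reaction quotient is Q = [Cu²⁺]·[Fe²⁺]/([Cu⁺]·[Fe³⁺]) = 0.209.
At 25 °C, E = E° − (0.0592/n) log Q = 0.61 − (0.0592/1)(-0.681) = 0.610 + 0.040 = 0.650 V.

0.650 V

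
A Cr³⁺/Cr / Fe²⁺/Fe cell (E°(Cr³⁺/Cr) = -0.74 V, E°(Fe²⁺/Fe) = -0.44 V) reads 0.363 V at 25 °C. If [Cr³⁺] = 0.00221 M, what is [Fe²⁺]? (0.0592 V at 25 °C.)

2.3 M

From the Nernst equation, log Q = n(E° − E)/0.0592 = 6(0.30 − 0.363)/0.0592 = -6.385, so Q = 4.12 × 10^-7.
With Q = [Cr³⁺]^2/[Fe²⁺]^3 and the known concentrations, [Fe²⁺]^3 in the denominator gives [Fe²⁺] = 2.3 M.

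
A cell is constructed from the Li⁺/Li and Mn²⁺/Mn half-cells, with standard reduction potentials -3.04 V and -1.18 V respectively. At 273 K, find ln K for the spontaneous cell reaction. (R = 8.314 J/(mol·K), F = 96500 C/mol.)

E°_cell = -1.18 − (-3.04) = 1.86 V, with n = 2 electrons transferred.
At equilibrium E = 0, so the Nernst equation gives ln K = nFE°/RT = (2)(96500)(1.86)/((8.314)(273)) = 158.16.

ln K = 158.2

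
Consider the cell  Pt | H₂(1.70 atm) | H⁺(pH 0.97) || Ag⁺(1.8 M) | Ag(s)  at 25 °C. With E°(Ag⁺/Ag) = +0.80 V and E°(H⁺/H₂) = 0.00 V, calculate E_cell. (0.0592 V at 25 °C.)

The Ag⁺/Ag couple is the cathode, so E°_cell = 0.80 V; n = 2.
[H⁺] = 10^(−0.97) = 0.11 M, and Q = [H⁺]^2 / ([Ag⁺]^2·P(H₂)) = 0.00208.
E = E° − (0.0592/2) log Q = 0.80 − (0.0592/2)(-2.681) = 0.879 V.

0.88 V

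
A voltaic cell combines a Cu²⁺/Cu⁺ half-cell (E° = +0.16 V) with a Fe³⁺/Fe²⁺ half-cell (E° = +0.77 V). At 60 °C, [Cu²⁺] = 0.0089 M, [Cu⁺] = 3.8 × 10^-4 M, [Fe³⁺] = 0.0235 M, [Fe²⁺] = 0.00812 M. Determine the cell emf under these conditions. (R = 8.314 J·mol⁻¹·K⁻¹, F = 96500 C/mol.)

The Fe³⁺/Fe²⁺ couple has the higher reduction potential and acts as the cathode, so E°_cell = +0.77 − (+0.16) = 0.61 V.
Balancing electrons gives n = 1; the reaction quotient is Q = [Cu²⁺]·[Fe²⁺]/([Cu⁺]·[Fe³⁺]) = 8.09.
E = E° − (RT/nF) ln Q = 0.61 − (8.314×333)/(1×96500) × (2.091) = 0.610 − 0.060 = 0.550 V.

0.550 V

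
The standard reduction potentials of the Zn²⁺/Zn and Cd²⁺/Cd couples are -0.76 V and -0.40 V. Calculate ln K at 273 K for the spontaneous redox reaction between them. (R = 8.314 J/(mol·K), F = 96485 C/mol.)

ln K = 30.6

E°_cell = -0.40 − (-0.76) = 0.36 V, with n = 2 electrons transferred.
At equilibrium E = 0, so the Nernst equation gives ln K = nFE°/RT = (2)(96485)(0.36)/((8.314)(273)) = 30.61.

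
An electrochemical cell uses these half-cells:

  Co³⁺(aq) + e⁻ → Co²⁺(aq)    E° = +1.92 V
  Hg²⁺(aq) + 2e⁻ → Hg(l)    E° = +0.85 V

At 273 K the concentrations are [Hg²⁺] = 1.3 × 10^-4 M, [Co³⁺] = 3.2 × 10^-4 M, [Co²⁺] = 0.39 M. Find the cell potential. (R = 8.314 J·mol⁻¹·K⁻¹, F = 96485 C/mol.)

1.01 V

The Co³⁺/Co²⁺ couple has the higher reduction potential and acts as the cathode, so E°_cell = +1.92 − (+0.85) = 1.07 V.
Balancing electrons gives n = 2; the reaction quotient is Q = [Hg²⁺]·[Co²⁺]^2/[Co³⁺]^2 = 193.
E = E° − (RT/nF) ln Q = 1.07 − (8.314×273)/(2×96485) × (5.263) = 1.070 − 0.062 = 1.008 V.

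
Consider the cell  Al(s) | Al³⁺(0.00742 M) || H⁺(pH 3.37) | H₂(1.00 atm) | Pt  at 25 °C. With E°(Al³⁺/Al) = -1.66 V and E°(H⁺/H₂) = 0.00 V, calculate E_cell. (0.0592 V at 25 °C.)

1.50 V

The hydrogen couple is the cathode, so E°_cell = 1.66 V; n = 6.
[H⁺] = 10^(−3.37) = 4.3 × 10^-4 M, and Q = [Al³⁺]^2·P(H₂)^3 / [H⁺]^6 = 9.14 × 10^15.
E = E° − (0.0592/6) log Q = 1.66 − (0.0592/6)(15.961) = 1.503 V.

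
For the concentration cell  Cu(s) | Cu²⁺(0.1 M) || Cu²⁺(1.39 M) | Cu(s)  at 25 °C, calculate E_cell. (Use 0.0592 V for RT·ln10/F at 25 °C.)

0.034 V

Both half-cells are Cu²⁺/Cu, so E°_cell = 0. The concentrated side is the cathode; the cell reaction moves Cu²⁺ from high to low concentration with n = 2.
Q = [Cu²⁺]_dilute/[Cu²⁺]_conc = 0.1/1.39 = 0.0719.
E = 0 − (0.0592/2) log Q = −(0.0592/2)(-1.143) = 0.0338 V.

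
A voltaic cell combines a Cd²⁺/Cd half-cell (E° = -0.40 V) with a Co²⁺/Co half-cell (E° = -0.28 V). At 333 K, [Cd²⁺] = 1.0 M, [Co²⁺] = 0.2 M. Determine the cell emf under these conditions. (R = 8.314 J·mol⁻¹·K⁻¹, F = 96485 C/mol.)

The Co²⁺/Co couple has the higher reduction potential and acts as the cathode, so E°_cell = -0.28 − (-0.40) = 0.12 V.
Balancing electrons gives n = 2; the reaction quotient is Q = [Cd²⁺]/[Co²⁺] = 5.00.
E = E° − (RT/nF) ln Q = 0.12 − (8.314×333)/(2×96485) × (1.609) = 0.120 − 0.023 = 0.097 V.

0.097 V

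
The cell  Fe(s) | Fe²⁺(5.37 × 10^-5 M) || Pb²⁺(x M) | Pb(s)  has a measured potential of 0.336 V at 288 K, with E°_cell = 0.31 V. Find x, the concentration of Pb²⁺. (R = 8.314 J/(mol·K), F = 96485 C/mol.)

4.4 × 10^-4 M

From the Nernst equation, ln Q = nF(E° − E)/RT = 2×96485×(0.31 − 0.336)/(8.314×288) = -2.095, so Q = 0.123.
With Q = [Fe²⁺]/[Pb²⁺] and the known concentrations, [Pb²⁺] in the denominator gives [Pb²⁺] = 4.4 × 10^-4 M.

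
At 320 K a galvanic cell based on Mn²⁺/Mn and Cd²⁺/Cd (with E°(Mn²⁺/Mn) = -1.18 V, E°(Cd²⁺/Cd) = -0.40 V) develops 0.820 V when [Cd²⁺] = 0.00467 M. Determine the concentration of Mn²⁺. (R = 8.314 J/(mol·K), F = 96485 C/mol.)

From the Nernst equation, ln Q = nF(E° − E)/RT = 2×96485×(0.78 − 0.820)/(8.314×320) = -2.901, so Q = 0.0550.
With Q = [Mn²⁺]/[Cd²⁺] and the known concentrations, [Mn²⁺] in the numerator gives [Mn²⁺] = 2.6 × 10^-4 M.

2.6 × 10^-4 M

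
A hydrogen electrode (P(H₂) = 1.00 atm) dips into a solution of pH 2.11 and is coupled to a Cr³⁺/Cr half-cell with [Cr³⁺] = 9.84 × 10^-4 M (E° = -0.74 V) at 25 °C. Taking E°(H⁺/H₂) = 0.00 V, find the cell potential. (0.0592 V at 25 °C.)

0.67 V

The hydrogen couple is the cathode, so E°_cell = 0.74 V; n = 6.
[H⁺] = 10^(−2.11) = 0.0078 M, and Q = [Cr³⁺]^2·P(H₂)^3 / [H⁺]^6 = 4.43 × 10^6.
E = E° − (0.0592/6) log Q = 0.74 − (0.0592/6)(6.646) = 0.674 V.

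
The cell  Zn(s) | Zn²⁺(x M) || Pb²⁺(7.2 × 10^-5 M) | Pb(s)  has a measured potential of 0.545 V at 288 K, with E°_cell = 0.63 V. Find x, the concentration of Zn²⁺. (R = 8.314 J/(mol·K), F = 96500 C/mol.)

From the Nernst equation, ln Q = nF(E° − E)/RT = 2×96500×(0.63 − 0.545)/(8.314×288) = 6.851, so Q = 945.
With Q = [Zn²⁺]/[Pb²⁺] and the known concentrations, [Zn²⁺] in the numerator gives [Zn²⁺] = 0.068 M.

0.068 M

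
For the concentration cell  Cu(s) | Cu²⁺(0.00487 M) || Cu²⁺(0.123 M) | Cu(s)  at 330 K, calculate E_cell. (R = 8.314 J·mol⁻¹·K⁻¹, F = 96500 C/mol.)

Both half-cells are Cu²⁺/Cu, so E°_cell = 0. The concentrated side is the cathode; the cell reaction moves Cu²⁺ from high to low concentration with n = 2.
Q = [Cu²⁺]_dilute/[Cu²⁺]_conc = 0.00487/0.123 = 0.0396.
E = 0 − (RT/nF) ln Q = −((8.314×330)/(2×96500))(-3.229) = 0.0459 V.

0.046 V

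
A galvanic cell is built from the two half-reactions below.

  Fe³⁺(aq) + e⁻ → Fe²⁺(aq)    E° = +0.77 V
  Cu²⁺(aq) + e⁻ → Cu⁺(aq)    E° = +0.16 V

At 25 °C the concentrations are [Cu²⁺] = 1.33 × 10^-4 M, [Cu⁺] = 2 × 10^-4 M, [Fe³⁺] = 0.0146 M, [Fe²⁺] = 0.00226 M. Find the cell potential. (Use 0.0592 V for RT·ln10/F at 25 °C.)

The Fe³⁺/Fe²⁺ couple has the higher reduction potential and acts as the cathode, so E°_cell = +0.77 − (+0.16) = 0.61 V.
Balancing electrons gives n = 1; the reaction quotient is Q = [Cu²⁺]·[Fe²⁺]/([Cu⁺]·[Fe³⁺]) = 0.103.
At 25 °C, E = E° − (0.0592/n) log Q = 0.61 − (0.0592/1)(-0.987) = 0.610 + 0.058 = 0.668 V.

0.668 V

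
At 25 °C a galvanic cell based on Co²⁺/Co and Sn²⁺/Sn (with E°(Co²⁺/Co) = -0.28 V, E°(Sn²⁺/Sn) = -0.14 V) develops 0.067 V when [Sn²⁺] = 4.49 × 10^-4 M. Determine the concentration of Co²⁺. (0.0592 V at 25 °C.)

0.13 M

From the Nernst equation, log Q = n(E° − E)/0.0592 = 2(0.14 − 0.067)/0.0592 = 2.466, so Q = 293.
With Q = [Co²⁺]/[Sn²⁺] and the known concentrations, [Co²⁺] in the numerator gives [Co²⁺] = 0.13 M.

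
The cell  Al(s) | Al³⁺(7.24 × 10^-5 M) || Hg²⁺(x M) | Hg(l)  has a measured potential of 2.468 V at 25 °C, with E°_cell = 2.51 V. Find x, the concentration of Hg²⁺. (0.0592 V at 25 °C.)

From the Nernst equation, log Q = n(E° − E)/0.0592 = 6(2.51 − 2.468)/0.0592 = 4.257, so Q = 1.81 × 10^4.
With Q = [Al³⁺]^2/[Hg²⁺]^3 and the known concentrations, [Hg²⁺]^3 in the denominator gives [Hg²⁺] = 6.6 × 10^-5 M.

6.6 × 10^-5 M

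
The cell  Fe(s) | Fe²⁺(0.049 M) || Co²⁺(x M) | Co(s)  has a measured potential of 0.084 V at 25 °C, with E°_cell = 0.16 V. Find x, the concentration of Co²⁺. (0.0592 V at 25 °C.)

1.3 × 10^-4 M

From the Nernst equation, log Q = n(E° − E)/0.0592 = 2(0.16 − 0.084)/0.0592 = 2.568, so Q = 369.
With Q = [Fe²⁺]/[Co²⁺] and the known concentrations, [Co²⁺] in the denominator gives [Co²⁺] = 1.3 × 10^-4 M.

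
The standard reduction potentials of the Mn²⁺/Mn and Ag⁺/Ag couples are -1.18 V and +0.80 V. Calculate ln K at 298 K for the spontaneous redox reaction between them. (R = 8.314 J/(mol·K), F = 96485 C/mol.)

ln K = 154.2

E°_cell = +0.80 − (-1.18) = 1.98 V, with n = 2 electrons transferred.
At equilibrium E = 0, so the Nernst equation gives ln K = nFE°/RT = (2)(96485)(1.98)/((8.314)(298)) = 154.22.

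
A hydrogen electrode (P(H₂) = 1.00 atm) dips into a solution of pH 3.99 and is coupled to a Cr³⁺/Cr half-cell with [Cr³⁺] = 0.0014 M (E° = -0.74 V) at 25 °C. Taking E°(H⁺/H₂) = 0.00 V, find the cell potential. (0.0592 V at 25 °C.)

The hydrogen couple is the cathode, so E°_cell = 0.74 V; n = 6.
[H⁺] = 10^(−3.99) = 1 × 10^-4 M, and Q = [Cr³⁺]^2·P(H₂)^3 / [H⁺]^6 = 1.71 × 10^18.
E = E° − (0.0592/6) log Q = 0.74 − (0.0592/6)(18.232) = 0.560 V.

0.56 V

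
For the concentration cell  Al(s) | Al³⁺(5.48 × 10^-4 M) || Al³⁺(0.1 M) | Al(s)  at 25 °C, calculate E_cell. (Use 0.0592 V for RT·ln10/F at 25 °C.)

Both half-cells are Al³⁺/Al, so E°_cell = 0. The concentrated side is the cathode; the cell reaction moves Al³⁺ from high to low concentration with n = 3.
Q = [Al³⁺]_dilute/[Al³⁺]_conc = 5.48 × 10^-4/0.1 = 0.00548.
E = 0 − (0.0592/3) log Q = −(0.0592/3)(-2.261) = 0.0446 V.

0.045 V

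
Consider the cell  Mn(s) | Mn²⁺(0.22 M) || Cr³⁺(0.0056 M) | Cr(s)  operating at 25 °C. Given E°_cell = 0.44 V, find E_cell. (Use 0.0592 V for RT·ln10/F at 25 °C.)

Balancing electrons gives n = 6; the reaction quotient is Q = [Mn²⁺]^3/[Cr³⁺]^2 = 340.
At 25 °C, E = E° − (0.0592/n) log Q = 0.44 − (0.0592/6)(2.531) = 0.440 − 0.025 = 0.415 V.

0.415 V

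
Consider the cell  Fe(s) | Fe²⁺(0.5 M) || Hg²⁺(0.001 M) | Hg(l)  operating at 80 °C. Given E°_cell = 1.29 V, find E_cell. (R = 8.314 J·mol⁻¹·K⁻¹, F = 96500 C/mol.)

1.20 V

Balancing electrons gives n = 2; the reaction quotient is Q = [Fe²⁺]/[Hg²⁺] = 500.
E = E° − (RT/nF) ln Q = 1.29 − (8.314×353)/(2×96500) × (6.215) = 1.290 − 0.095 = 1.195 V.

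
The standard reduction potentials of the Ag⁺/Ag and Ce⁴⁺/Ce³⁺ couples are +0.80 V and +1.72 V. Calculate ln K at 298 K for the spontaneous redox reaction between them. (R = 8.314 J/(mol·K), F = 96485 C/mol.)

ln K = 35.8

E°_cell = +1.72 − (+0.80) = 0.92 V, with n = 1 electron transferred.
At equilibrium E = 0, so the Nernst equation gives ln K = nFE°/RT = (1)(96485)(0.92)/((8.314)(298)) = 35.83.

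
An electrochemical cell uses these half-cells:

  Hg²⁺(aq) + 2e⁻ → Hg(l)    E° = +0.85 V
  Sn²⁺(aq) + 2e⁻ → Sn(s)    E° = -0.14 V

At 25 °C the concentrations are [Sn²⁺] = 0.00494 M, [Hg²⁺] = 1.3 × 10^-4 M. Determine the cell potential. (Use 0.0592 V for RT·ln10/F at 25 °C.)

0.943 V

The Hg²⁺/Hg couple has the higher reduction potential and acts as the cathode, so E°_cell = +0.85 − (-0.14) = 0.99 V.
Balancing electrons gives n = 2; the reaction quotient is Q = [Sn²⁺]/[Hg²⁺] = 38.0.
At 25 °C, E = E° − (0.0592/n) log Q = 0.99 − (0.0592/2)(1.580) = 0.990 − 0.047 = 0.943 V.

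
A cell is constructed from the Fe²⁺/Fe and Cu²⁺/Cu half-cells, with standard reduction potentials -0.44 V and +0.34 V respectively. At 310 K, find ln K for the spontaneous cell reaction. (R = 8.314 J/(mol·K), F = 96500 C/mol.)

E°_cell = +0.34 − (-0.44) = 0.78 V, with n = 2 electrons transferred.
At equilibrium E = 0, so the Nernst equation gives ln K = nFE°/RT = (2)(96500)(0.78)/((8.314)(310)) = 58.41.

ln K = 58.4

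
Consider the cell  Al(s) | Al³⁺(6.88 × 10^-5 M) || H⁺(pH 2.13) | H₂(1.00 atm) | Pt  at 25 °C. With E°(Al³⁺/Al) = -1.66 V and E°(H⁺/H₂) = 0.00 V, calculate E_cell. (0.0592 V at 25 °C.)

The hydrogen couple is the cathode, so E°_cell = 1.66 V; n = 6.
[H⁺] = 10^(−2.13) = 0.0074 M, and Q = [Al³⁺]^2·P(H₂)^3 / [H⁺]^6 = 2.85 × 10^4.
E = E° − (0.0592/6) log Q = 1.66 − (0.0592/6)(4.455) = 1.616 V.

1.62 V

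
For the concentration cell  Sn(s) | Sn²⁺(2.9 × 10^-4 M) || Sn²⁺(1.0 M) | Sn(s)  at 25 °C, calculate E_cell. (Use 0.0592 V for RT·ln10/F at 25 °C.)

0.10 V

Both half-cells are Sn²⁺/Sn, so E°_cell = 0. The concentrated side is the cathode; the cell reaction moves Sn²⁺ from high to low concentration with n = 2.
Q = [Sn²⁺]_dilute/[Sn²⁺]_conc = 2.9 × 10^-4/1.0 = 2.9 × 10^-4.
E = 0 − (0.0592/2) log Q = −(0.0592/2)(-3.538) = 0.1047 V.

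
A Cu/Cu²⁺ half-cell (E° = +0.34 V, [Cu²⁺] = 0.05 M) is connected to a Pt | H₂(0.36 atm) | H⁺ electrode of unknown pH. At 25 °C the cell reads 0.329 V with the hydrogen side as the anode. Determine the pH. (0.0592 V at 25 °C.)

pH = 0.69

E°_cell = 0.34 V and n = 2.
log Q = n(E° − E)/0.0592 = 2×(0.34 − 0.329)/0.0592 = 0.372.
With Q = [H⁺]^2 / ([Cu²⁺]·P(H₂)), solving for [H⁺] gives log[H⁺] = -0.687, so pH = 0.69.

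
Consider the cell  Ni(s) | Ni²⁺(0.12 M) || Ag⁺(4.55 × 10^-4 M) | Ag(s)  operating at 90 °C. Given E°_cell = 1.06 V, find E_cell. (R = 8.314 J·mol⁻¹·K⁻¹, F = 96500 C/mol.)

Balancing electrons gives n = 2; the reaction quotient is Q = [Ni²⁺]/[Ag⁺]^2 = 5.8 × 10^5.
E = E° − (RT/nF) ln Q = 1.06 − (8.314×363)/(2×96500) × (13.270) = 1.060 − 0.208 = 0.852 V.

0.852 V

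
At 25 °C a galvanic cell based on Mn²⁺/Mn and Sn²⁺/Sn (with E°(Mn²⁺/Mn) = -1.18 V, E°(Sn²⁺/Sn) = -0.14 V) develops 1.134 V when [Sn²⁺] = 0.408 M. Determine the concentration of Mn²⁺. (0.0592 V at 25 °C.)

From the Nernst equation, log Q = n(E° − E)/0.0592 = 2(1.04 − 1.134)/0.0592 = -3.176, so Q = 6.67 × 10^-4.
With Q = [Mn²⁺]/[Sn²⁺] and the known concentrations, [Mn²⁺] in the numerator gives [Mn²⁺] = 2.7 × 10^-4 M.

2.7 × 10^-4 M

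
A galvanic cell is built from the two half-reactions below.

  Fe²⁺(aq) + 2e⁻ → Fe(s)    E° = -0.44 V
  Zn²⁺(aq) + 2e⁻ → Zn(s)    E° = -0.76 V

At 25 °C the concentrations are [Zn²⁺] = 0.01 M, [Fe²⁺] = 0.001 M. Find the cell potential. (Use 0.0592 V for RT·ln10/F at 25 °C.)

The Fe²⁺/Fe couple has the higher reduction potential and acts as the cathode, so E°_cell = -0.44 − (-0.76) = 0.32 V.
Balancing electrons gives n = 2; the reaction quotient is Q = [Zn²⁺]/[Fe²⁺] = 10.0.
At 25 °C, E = E° − (0.0592/n) log Q = 0.32 − (0.0592/2)(1.000) = 0.320 − 0.030 = 0.290 V.

0.290 V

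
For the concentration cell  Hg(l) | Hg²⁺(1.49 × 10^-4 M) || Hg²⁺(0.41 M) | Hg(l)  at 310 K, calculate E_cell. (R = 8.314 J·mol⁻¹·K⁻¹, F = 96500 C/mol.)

Both half-cells are Hg²⁺/Hg, so E°_cell = 0. The concentrated side is the cathode; the cell reaction moves Hg²⁺ from high to low concentration with n = 2.
Q = [Hg²⁺]_dilute/[Hg²⁺]_conc = 1.49 × 10^-4/0.41 = 3.63 × 10^-4.
E = 0 − (RT/nF) ln Q = −((8.314×310)/(2×96500))(-7.920) = 0.1058 V.

0.11 V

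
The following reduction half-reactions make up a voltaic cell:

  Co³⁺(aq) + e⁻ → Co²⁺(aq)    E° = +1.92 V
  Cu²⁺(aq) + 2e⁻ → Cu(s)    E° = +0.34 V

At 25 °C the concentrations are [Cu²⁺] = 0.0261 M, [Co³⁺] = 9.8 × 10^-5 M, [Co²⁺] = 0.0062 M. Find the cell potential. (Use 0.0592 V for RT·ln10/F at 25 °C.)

1.52 V

The Co³⁺/Co²⁺ couple has the higher reduction potential and acts as the cathode, so E°_cell = +1.92 − (+0.34) = 1.58 V.
Balancing electrons gives n = 2; the reaction quotient is Q = [Cu²⁺]·[Co²⁺]^2/[Co³⁺]^2 = 104.
At 25 °C, E = E° − (0.0592/n) log Q = 1.58 − (0.0592/2)(2.019) = 1.580 − 0.060 = 1.520 V.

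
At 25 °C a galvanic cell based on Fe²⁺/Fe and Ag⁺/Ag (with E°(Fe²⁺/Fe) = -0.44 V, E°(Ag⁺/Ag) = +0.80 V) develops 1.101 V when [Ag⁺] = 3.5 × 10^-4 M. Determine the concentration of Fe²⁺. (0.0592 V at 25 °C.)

0.0061 M

From the Nernst equation, log Q = n(E° − E)/0.0592 = 2(1.24 − 1.101)/0.0592 = 4.696, so Q = 4.97 × 10^4.
With Q = [Fe²⁺]/[Ag⁺]^2 and the known concentrations, [Fe²⁺] in the numerator gives [Fe²⁺] = 0.0061 M.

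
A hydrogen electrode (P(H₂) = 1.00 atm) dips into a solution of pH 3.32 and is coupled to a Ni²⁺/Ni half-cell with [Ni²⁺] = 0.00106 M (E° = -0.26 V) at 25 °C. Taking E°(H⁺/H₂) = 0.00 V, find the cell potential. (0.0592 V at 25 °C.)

0.15 V

The hydrogen couple is the cathode, so E°_cell = 0.26 V; n = 2.
[H⁺] = 10^(−3.32) = 4.8 × 10^-4 M, and Q = [Ni²⁺]·P(H₂) / [H⁺]^2 = 4630.
E = E° − (0.0592/2) log Q = 0.26 − (0.0592/2)(3.665) = 0.152 V.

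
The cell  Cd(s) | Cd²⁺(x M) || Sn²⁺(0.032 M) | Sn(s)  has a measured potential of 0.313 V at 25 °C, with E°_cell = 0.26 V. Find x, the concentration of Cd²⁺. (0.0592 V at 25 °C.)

5.2 × 10^-4 M

From the Nernst equation, log Q = n(E° − E)/0.0592 = 2(0.26 − 0.313)/0.0592 = -1.791, so Q = 0.0162.
With Q = [Cd²⁺]/[Sn²⁺] and the known concentrations, [Cd²⁺] in the numerator gives [Cd²⁺] = 5.2 × 10^-4 M.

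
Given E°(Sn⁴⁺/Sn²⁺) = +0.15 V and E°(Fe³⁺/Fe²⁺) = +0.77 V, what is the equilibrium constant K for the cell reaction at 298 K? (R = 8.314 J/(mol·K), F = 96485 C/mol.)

9.4 × 10^20

E°_cell = +0.77 − (+0.15) = 0.62 V, with n = 2 electrons transferred.
At equilibrium E = 0, so the Nernst equation gives ln K = nFE°/RT = (2)(96485)(0.62)/((8.314)(298)) = 48.29.
K = e^48.29 = 9.4 × 10^20.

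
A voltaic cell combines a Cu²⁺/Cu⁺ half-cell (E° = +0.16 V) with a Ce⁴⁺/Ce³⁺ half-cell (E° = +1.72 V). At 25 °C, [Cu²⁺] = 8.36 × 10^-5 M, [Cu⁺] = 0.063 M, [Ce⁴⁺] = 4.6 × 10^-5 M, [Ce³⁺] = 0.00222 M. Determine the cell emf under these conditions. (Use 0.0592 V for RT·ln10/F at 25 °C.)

1.63 V

The Ce⁴⁺/Ce³⁺ couple has the higher reduction potential and acts as the cathode, so E°_cell = +1.72 − (+0.16) = 1.56 V.
Balancing electrons gives n = 1; the reaction quotient is Q = [Cu²⁺]·[Ce³⁺]/([Cu⁺]·[Ce⁴⁺]) = 0.0640.
At 25 °C, E = E° − (0.0592/n) log Q = 1.56 − (0.0592/1)(-1.194) = 1.560 + 0.071 = 1.631 V.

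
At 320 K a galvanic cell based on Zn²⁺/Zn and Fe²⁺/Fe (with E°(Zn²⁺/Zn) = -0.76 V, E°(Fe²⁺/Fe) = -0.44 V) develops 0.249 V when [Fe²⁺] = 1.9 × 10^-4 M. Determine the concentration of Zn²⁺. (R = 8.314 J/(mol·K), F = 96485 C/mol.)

From the Nernst equation, ln Q = nF(E° − E)/RT = 2×96485×(0.32 − 0.249)/(8.314×320) = 5.150, so Q = 172.
With Q = [Zn²⁺]/[Fe²⁺] and the known concentrations, [Zn²⁺] in the numerator gives [Zn²⁺] = 0.033 M.

0.033 M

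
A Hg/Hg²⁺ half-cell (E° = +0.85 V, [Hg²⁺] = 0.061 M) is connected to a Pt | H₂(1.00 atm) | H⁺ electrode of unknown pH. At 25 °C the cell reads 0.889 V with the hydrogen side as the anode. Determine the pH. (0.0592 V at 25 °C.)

E°_cell = 0.85 V and n = 2.
log Q = n(E° − E)/0.0592 = 2×(0.85 − 0.889)/0.0592 = -1.318.
With Q = [H⁺]^2 / ([Hg²⁺]·P(H₂)), solving for [H⁺] gives log[H⁺] = -1.266, so pH = 1.27.

pH = 1.27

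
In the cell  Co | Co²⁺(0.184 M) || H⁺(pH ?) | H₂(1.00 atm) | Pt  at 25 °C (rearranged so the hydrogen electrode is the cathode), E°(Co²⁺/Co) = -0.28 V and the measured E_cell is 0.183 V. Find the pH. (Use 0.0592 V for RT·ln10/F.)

E°_cell = 0.28 V and n = 2.
log Q = n(E° − E)/0.0592 = 2×(0.28 − 0.183)/0.0592 = 3.277.
With Q = [Co²⁺]·P(H₂) / [H⁺]^2, solving for [H⁺] gives log[H⁺] = -2.006, so pH = 2.01.

pH = 2.01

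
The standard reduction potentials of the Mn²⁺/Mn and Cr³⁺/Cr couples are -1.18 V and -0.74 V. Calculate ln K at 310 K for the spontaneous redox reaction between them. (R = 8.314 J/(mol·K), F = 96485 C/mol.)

ln K = 98.8

E°_cell = -0.74 − (-1.18) = 0.44 V, with n = 6 electrons transferred.
At equilibrium E = 0, so the Nernst equation gives ln K = nFE°/RT = (6)(96485)(0.44)/((8.314)(310)) = 98.83.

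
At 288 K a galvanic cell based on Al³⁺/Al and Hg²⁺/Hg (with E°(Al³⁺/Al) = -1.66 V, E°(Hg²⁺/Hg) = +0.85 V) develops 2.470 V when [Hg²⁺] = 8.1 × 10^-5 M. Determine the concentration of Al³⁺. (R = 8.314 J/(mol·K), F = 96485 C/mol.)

From the Nernst equation, ln Q = nF(E° − E)/RT = 6×96485×(2.51 − 2.470)/(8.314×288) = 9.671, so Q = 1.59 × 10^4.
With Q = [Al³⁺]^2/[Hg²⁺]^3 and the known concentrations, [Al³⁺]^2 in the numerator gives [Al³⁺] = 9.2 × 10^-5 M.

9.2 × 10^-5 M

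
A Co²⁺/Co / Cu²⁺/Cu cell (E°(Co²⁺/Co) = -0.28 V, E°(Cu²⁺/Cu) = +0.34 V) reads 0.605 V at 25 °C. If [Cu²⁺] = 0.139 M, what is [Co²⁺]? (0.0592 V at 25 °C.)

From the Nernst equation, log Q = n(E° − E)/0.0592 = 2(0.62 − 0.605)/0.0592 = 0.507, so Q = 3.21.
With Q = [Co²⁺]/[Cu²⁺] and the known concentrations, [Co²⁺] in the numerator gives [Co²⁺] = 0.45 M.

0.45 M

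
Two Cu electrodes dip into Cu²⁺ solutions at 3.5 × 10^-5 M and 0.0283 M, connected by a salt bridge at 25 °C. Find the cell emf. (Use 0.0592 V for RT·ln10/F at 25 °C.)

Both half-cells are Cu²⁺/Cu, so E°_cell = 0. The concentrated side is the cathode; the cell reaction moves Cu²⁺ from high to low concentration with n = 2.
Q = [Cu²⁺]_dilute/[Cu²⁺]_conc = 3.5 × 10^-5/0.0283 = 0.00124.
E = 0 − (0.0592/2) log Q = −(0.0592/2)(-2.908) = 0.0861 V.

0.086 V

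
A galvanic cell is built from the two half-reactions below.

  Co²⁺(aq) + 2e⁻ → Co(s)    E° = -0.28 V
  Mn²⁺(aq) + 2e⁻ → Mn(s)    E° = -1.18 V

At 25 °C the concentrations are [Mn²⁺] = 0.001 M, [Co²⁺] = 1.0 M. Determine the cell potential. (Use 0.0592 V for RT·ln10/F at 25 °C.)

0.989 V

The Co²⁺/Co couple has the higher reduction potential and acts as the cathode, so E°_cell = -0.28 − (-1.18) = 0.90 V.
Balancing electrons gives n = 2; the reaction quotient is Q = [Mn²⁺]/[Co²⁺] = 0.00100.
At 25 °C, E = E° − (0.0592/n) log Q = 0.90 − (0.0592/2)(-3.000) = 0.900 + 0.089 = 0.989 V.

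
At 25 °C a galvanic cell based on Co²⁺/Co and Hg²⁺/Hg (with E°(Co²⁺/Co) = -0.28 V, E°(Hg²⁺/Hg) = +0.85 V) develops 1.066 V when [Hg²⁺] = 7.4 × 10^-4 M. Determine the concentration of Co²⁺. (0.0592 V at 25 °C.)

From the Nernst equation, log Q = n(E° − E)/0.0592 = 2(1.13 − 1.066)/0.0592 = 2.162, so Q = 145.
With Q = [Co²⁺]/[Hg²⁺] and the known concentrations, [Co²⁺] in the numerator gives [Co²⁺] = 0.11 M.

0.11 M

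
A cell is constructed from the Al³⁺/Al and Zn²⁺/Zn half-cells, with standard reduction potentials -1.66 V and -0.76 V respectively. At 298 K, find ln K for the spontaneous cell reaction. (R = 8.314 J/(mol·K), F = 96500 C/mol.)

ln K = 210.3

E°_cell = -0.76 − (-1.66) = 0.90 V, with n = 6 electrons transferred.
At equilibrium E = 0, so the Nernst equation gives ln K = nFE°/RT = (6)(96500)(0.90)/((8.314)(298)) = 210.33.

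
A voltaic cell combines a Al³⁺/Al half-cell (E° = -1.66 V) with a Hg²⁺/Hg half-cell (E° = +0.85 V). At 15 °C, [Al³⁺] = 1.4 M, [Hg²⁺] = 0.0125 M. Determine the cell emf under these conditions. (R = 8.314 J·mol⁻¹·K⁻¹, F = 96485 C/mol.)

The Hg²⁺/Hg couple has the higher reduction potential and acts as the cathode, so E°_cell = +0.85 − (-1.66) = 2.51 V.
Balancing electrons gives n = 6; the reaction quotient is Q = [Al³⁺]^2/[Hg²⁺]^3 = 1 × 10^6.
E = E° − (RT/nF) ln Q = 2.51 − (8.314×288)/(6×96485) × (13.819) = 2.510 − 0.057 = 2.453 V.

2.45 V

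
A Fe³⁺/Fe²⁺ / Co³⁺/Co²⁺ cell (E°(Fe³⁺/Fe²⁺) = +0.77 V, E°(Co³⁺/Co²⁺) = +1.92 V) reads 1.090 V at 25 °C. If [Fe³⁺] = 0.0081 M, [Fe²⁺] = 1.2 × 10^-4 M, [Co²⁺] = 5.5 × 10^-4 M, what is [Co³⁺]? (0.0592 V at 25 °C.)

From the Nernst equation, log Q = n(E° − E)/0.0592 = 1(1.15 − 1.090)/0.0592 = 1.014, so Q = 10.3.
With Q = [Fe³⁺]·[Co²⁺]/([Fe²⁺]·[Co³⁺]) and the known concentrations, [Co³⁺] in the denominator gives [Co³⁺] = 0.0036 M.

0.0036 M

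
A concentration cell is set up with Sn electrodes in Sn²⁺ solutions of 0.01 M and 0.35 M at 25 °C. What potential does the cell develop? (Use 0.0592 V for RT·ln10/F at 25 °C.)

Both half-cells are Sn²⁺/Sn, so E°_cell = 0. The concentrated side is the cathode; the cell reaction moves Sn²⁺ from high to low concentration with n = 2.
Q = [Sn²⁺]_dilute/[Sn²⁺]_conc = 0.01/0.35 = 0.0286.
E = 0 − (0.0592/2) log Q = −(0.0592/2)(-1.544) = 0.0457 V.

0.046 V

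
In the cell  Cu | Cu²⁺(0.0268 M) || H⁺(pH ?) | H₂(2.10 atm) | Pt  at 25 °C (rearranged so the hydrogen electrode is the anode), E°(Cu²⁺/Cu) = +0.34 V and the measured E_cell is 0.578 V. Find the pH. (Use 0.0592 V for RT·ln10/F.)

E°_cell = 0.34 V and n = 2.
log Q = n(E° − E)/0.0592 = 2×(0.34 − 0.578)/0.0592 = -8.041.
With Q = [H⁺]^2 / ([Cu²⁺]·P(H₂)), solving for [H⁺] gives log[H⁺] = -4.645, so pH = 4.65.

pH = 4.65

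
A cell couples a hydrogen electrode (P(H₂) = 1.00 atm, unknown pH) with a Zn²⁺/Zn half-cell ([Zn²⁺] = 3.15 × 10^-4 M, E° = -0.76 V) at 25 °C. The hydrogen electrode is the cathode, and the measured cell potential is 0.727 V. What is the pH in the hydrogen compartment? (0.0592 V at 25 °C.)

E°_cell = 0.76 V and n = 2.
log Q = n(E° − E)/0.0592 = 2×(0.76 − 0.727)/0.0592 = 1.115.
With Q = [Zn²⁺]·P(H₂) / [H⁺]^2, solving for [H⁺] gives log[H⁺] = -2.308, so pH = 2.31.

pH = 2.31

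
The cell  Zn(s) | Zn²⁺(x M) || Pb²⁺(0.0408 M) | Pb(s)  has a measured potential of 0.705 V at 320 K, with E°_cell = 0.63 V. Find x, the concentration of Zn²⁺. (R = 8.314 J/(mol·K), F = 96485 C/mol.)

1.8 × 10^-4 M

From the Nernst equation, ln Q = nF(E° − E)/RT = 2×96485×(0.63 − 0.705)/(8.314×320) = -5.440, so Q = 0.00434.
With Q = [Zn²⁺]/[Pb²⁺] and the known concentrations, [Zn²⁺] in the numerator gives [Zn²⁺] = 1.8 × 10^-4 M.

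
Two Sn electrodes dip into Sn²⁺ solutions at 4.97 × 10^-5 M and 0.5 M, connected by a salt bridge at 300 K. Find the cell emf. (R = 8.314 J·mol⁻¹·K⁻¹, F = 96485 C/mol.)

Both half-cells are Sn²⁺/Sn, so E°_cell = 0. The concentrated side is the cathode; the cell reaction moves Sn²⁺ from high to low concentration with n = 2.
Q = [Sn²⁺]_dilute/[Sn²⁺]_conc = 4.97 × 10^-5/0.5 = 9.94 × 10^-5.
E = 0 − (RT/nF) ln Q = −((8.314×300)/(2×96485))(-9.216) = 0.1191 V.

0.12 V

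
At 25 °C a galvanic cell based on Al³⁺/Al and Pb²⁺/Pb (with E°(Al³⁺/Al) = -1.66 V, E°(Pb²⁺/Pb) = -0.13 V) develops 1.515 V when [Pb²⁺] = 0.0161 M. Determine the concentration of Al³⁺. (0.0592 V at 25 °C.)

0.012 M

From the Nernst equation, log Q = n(E° − E)/0.0592 = 6(1.53 − 1.515)/0.0592 = 1.520, so Q = 33.1.
With Q = [Al³⁺]^2/[Pb²⁺]^3 and the known concentrations, [Al³⁺]^2 in the numerator gives [Al³⁺] = 0.012 M.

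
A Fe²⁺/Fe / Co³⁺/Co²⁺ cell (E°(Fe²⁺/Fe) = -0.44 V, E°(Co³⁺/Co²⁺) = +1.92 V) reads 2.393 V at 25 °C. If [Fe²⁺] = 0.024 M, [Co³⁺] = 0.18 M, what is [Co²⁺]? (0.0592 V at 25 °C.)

From the Nernst equation, log Q = n(E° − E)/0.0592 = 2(2.36 − 2.393)/0.0592 = -1.115, so Q = 0.0768.
With Q = [Fe²⁺]·[Co²⁺]^2/[Co³⁺]^2 and the known concentrations, [Co²⁺]^2 in the numerator gives [Co²⁺] = 0.32 M.

0.32 M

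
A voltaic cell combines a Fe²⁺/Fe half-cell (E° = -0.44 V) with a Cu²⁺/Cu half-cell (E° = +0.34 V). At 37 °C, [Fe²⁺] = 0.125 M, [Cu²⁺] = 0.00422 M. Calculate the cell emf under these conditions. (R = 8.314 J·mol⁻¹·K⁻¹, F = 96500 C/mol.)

0.735 V

The Cu²⁺/Cu couple has the higher reduction potential and acts as the cathode, so E°_cell = +0.34 − (-0.44) = 0.78 V.
Balancing electrons gives n = 2; the reaction quotient is Q = [Fe²⁺]/[Cu²⁺] = 29.6.
E = E° − (RT/nF) ln Q = 0.78 − (8.314×310)/(2×96500) × (3.388) = 0.780 − 0.045 = 0.735 V.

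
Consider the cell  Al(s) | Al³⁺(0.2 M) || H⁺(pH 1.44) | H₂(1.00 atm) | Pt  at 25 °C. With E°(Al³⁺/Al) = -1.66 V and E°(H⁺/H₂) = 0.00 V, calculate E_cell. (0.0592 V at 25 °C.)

The hydrogen couple is the cathode, so E°_cell = 1.66 V; n = 6.
[H⁺] = 10^(−1.44) = 0.036 M, and Q = [Al³⁺]^2·P(H₂)^3 / [H⁺]^6 = 1.75 × 10^7.
E = E° − (0.0592/6) log Q = 1.66 − (0.0592/6)(7.242) = 1.589 V.

1.59 V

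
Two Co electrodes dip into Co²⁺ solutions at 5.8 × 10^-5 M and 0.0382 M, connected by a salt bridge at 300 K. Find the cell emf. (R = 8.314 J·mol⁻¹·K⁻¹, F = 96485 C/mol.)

0.084 V

Both half-cells are Co²⁺/Co, so E°_cell = 0. The concentrated side is the cathode; the cell reaction moves Co²⁺ from high to low concentration with n = 2.
Q = [Co²⁺]_dilute/[Co²⁺]_conc = 5.8 × 10^-5/0.0382 = 0.00152.
E = 0 − (RT/nF) ln Q = −((8.314×300)/(2×96485))(-6.490) = 0.0839 V.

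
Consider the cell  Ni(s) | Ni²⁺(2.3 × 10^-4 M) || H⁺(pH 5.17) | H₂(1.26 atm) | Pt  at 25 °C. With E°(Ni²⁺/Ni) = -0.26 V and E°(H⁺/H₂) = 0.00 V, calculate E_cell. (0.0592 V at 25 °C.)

The hydrogen couple is the cathode, so E°_cell = 0.26 V; n = 2.
[H⁺] = 10^(−5.17) = 6.8 × 10^-6 M, and Q = [Ni²⁺]·P(H₂) / [H⁺]^2 = 6.34 × 10^6.
E = E° − (0.0592/2) log Q = 0.26 − (0.0592/2)(6.802) = 0.059 V.

0.059 V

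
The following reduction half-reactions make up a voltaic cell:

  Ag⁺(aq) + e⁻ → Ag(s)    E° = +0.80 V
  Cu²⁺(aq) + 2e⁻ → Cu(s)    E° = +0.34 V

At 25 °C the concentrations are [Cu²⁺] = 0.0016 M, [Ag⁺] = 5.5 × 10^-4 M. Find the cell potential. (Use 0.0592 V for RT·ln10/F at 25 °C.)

0.350 V

The Ag⁺/Ag couple has the higher reduction potential and acts as the cathode, so E°_cell = +0.80 − (+0.34) = 0.46 V.
Balancing electrons gives n = 2; the reaction quotient is Q = [Cu²⁺]/[Ag⁺]^2 = 5290.
At 25 °C, E = E° − (0.0592/n) log Q = 0.46 − (0.0592/2)(3.723) = 0.460 − 0.110 = 0.350 V.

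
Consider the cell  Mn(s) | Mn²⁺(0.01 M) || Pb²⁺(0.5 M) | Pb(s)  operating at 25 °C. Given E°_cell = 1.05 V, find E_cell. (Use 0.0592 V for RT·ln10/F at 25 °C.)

Balancing electrons gives n = 2; the reaction quotient is Q = [Mn²⁺]/[Pb²⁺] = 0.0200.
At 25 °C, E = E° − (0.0592/n) log Q = 1.05 − (0.0592/2)(-1.699) = 1.050 + 0.050 = 1.100 V.

1.10 V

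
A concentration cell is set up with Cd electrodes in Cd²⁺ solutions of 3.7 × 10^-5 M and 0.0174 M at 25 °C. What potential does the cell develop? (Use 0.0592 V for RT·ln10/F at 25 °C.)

Both half-cells are Cd²⁺/Cd, so E°_cell = 0. The concentrated side is the cathode; the cell reaction moves Cd²⁺ from high to low concentration with n = 2.
Q = [Cd²⁺]_dilute/[Cd²⁺]_conc = 3.7 × 10^-5/0.0174 = 0.00213.
E = 0 − (0.0592/2) log Q = −(0.0592/2)(-2.672) = 0.0791 V.

0.079 V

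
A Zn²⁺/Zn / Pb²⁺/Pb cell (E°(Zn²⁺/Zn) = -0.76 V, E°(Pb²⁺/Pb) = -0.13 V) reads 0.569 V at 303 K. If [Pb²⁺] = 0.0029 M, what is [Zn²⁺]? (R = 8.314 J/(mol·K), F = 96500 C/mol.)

From the Nernst equation, ln Q = nF(E° − E)/RT = 2×96500×(0.63 − 0.569)/(8.314×303) = 4.673, so Q = 107.
With Q = [Zn²⁺]/[Pb²⁺] and the known concentrations, [Zn²⁺] in the numerator gives [Zn²⁺] = 0.31 M.

0.31 M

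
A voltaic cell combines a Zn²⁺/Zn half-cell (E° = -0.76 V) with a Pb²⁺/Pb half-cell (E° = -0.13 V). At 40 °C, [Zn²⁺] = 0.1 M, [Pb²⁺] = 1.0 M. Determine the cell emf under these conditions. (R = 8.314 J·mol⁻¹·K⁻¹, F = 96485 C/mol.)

The Pb²⁺/Pb couple has the higher reduction potential and acts as the cathode, so E°_cell = -0.13 − (-0.76) = 0.63 V.
Balancing electrons gives n = 2; the reaction quotient is Q = [Zn²⁺]/[Pb²⁺] = 0.100.
E = E° − (RT/nF) ln Q = 0.63 − (8.314×313)/(2×96485) × (-2.303) = 0.630 + 0.031 = 0.661 V.

0.661 V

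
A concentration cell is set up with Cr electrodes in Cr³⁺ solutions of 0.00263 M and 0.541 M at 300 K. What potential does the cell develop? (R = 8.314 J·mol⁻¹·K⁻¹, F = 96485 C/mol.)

0.046 V

Both half-cells are Cr³⁺/Cr, so E°_cell = 0. The concentrated side is the cathode; the cell reaction moves Cr³⁺ from high to low concentration with n = 3.
Q = [Cr³⁺]_dilute/[Cr³⁺]_conc = 0.00263/0.541 = 0.00486.
E = 0 − (RT/nF) ln Q = −((8.314×300)/(3×96485))(-5.326) = 0.0459 V.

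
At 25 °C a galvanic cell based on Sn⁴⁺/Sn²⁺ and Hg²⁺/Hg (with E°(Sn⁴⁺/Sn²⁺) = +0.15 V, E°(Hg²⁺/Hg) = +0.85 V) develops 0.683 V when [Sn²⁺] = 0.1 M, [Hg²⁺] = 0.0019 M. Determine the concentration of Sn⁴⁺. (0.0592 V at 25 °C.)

7.1 × 10^-4 M

From the Nernst equation, log Q = n(E° − E)/0.0592 = 2(0.70 − 0.683)/0.0592 = 0.574, so Q = 3.75.
With Q = [Sn⁴⁺]/([Sn²⁺]·[Hg²⁺]) and the known concentrations, [Sn⁴⁺] in the numerator gives [Sn⁴⁺] = 7.1 × 10^-4 M.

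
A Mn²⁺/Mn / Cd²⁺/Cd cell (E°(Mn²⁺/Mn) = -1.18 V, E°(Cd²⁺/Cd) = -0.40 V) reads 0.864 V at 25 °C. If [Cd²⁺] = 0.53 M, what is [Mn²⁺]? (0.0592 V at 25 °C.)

From the Nernst equation, log Q = n(E° − E)/0.0592 = 2(0.78 − 0.864)/0.0592 = -2.838, so Q = 0.00145.
With Q = [Mn²⁺]/[Cd²⁺] and the known concentrations, [Mn²⁺] in the numerator gives [Mn²⁺] = 7.7 × 10^-4 M.

7.7 × 10^-4 M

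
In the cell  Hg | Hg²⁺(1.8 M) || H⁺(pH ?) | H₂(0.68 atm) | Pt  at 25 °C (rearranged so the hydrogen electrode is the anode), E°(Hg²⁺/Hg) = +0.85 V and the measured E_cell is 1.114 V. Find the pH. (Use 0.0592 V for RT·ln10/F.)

pH = 4.42

E°_cell = 0.85 V and n = 2.
log Q = n(E° − E)/0.0592 = 2×(0.85 − 1.114)/0.0592 = -8.919.
With Q = [H⁺]^2 / ([Hg²⁺]·P(H₂)), solving for [H⁺] gives log[H⁺] = -4.416, so pH = 4.42.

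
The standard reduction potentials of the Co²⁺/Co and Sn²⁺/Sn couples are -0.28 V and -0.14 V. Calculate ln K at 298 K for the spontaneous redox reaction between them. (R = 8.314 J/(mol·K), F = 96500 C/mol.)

ln K = 10.9

E°_cell = -0.14 − (-0.28) = 0.14 V, with n = 2 electrons transferred.
At equilibrium E = 0, so the Nernst equation gives ln K = nFE°/RT = (2)(96500)(0.14)/((8.314)(298)) = 10.91.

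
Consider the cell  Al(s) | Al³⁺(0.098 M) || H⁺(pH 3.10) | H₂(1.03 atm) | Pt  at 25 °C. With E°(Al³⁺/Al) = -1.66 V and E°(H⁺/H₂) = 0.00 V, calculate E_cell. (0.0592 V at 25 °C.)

1.50 V

The hydrogen couple is the cathode, so E°_cell = 1.66 V; n = 6.
[H⁺] = 10^(−3.10) = 7.9 × 10^-4 M, and Q = [Al³⁺]^2·P(H₂)^3 / [H⁺]^6 = 4.18 × 10^16.
E = E° − (0.0592/6) log Q = 1.66 − (0.0592/6)(16.621) = 1.496 V.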